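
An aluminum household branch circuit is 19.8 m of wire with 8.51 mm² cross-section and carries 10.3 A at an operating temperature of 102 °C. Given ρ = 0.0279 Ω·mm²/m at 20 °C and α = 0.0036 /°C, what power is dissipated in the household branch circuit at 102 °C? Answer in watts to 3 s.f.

ρ = 0.0279 Ω·mm²/m = 2.79×10^-8 Ω·m
A = 8.51 mm² = 8.510e-06 m²
R₍20₎ = ρL/A = (2.79×10^-8)(19.8)/(8.510e-06) = 0.06491 Ω
R₍102₎ = R₍20₎(1 + αΔT) = 0.06491 × (1 + 0.0036×82) = 0.08408 Ω
P = I²R = (10.3)² × 0.08408 = 8.92 W

8.92 W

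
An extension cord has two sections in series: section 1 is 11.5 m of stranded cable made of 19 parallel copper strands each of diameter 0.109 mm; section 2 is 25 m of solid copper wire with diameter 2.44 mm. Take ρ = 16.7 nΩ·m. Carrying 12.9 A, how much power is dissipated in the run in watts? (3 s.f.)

195 W

ρ = 16.7 nΩ·m = 1.67×10^-8 Ω·m
Section 1: A_strand = π(5.4500e-05)² = 9.331e-09 m²; R₁ = ρL/(N·A_s) = (1.67×10^-8)(11.5)/(19×9.331e-09) = 1.083 Ω
Section 2: A = π(d/2)² = π(1.2200e-03 m)² = 4.676e-06 m²
R₂ = (1.67×10^-8)(25)/(4.676e-06) = 0.08929 Ω
R = R₁ + R₂ = 1.173 Ω
P = I²R = (12.9)² × 1.173 = 195 W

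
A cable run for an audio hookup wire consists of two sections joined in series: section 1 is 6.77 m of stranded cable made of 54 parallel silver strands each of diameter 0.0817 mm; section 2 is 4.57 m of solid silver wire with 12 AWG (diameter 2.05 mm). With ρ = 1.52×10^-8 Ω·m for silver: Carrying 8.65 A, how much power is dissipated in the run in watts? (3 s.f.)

28.8 W

Section 1: A_strand = π(4.0850e-05)² = 5.242e-09 m²; R₁ = ρL/(N·A_s) = (1.52×10^-8)(6.77)/(54×5.242e-09) = 0.3635 Ω
Section 2: A = π(2.05/2 mm)² = π(1.0250e-03 m)² = 3.301e-06 m²
R₂ = (1.52×10^-8)(4.57)/(3.301e-06) = 0.02105 Ω
R = R₁ + R₂ = 0.3845 Ω
P = I²R = (8.65)² × 0.3845 = 28.8 W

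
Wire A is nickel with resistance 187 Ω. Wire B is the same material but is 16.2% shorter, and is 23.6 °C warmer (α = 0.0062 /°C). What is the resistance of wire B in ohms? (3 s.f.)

180 Ω

R ∝ ρL/d² with ρ ∝ (1+αΔT), so R_B/R_A = (1 − 16.2/100) × (1 + 0.0062×23.6)
= 0.838 × 1.146 = 0.9606
R_B = 0.9606 × 187 = 180 Ω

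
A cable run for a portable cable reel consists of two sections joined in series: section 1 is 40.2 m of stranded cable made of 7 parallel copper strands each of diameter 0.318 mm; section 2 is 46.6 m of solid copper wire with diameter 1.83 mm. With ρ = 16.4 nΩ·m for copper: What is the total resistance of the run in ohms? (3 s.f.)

1.48 Ω

ρ = 16.4 nΩ·m = 1.64×10^-8 Ω·m
Section 1: A_strand = π(1.5900e-04)² = 7.942e-08 m²; R₁ = ρL/(N·A_s) = (1.64×10^-8)(40.2)/(7×7.942e-08) = 1.186 Ω
Section 2: A = π(d/2)² = π(9.1500e-04 m)² = 2.630e-06 m²
R₂ = (1.64×10^-8)(46.6)/(2.630e-06) = 0.2906 Ω
R = R₁ + R₂ = 1.48 Ω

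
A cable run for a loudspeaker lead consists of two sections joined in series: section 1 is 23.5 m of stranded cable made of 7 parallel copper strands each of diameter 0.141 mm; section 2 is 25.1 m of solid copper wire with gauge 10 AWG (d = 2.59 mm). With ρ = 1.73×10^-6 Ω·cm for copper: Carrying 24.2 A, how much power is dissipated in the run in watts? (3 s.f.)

ρ = 1.73×10^-6 Ω·cm = 1.73×10^-8 Ω·m
Section 1: A_strand = π(7.0500e-05)² = 1.561e-08 m²; R₁ = ρL/(N·A_s) = (1.73×10^-8)(23.5)/(7×1.561e-08) = 3.72 Ω
Section 2: A = π(2.59/2 mm)² = π(1.2950e-03 m)² = 5.269e-06 m²
R₂ = (1.73×10^-8)(25.1)/(5.269e-06) = 0.08242 Ω
R = R₁ + R₂ = 3.802 Ω
P = I²R = (24.2)² × 3.802 = 2230 W

2230 W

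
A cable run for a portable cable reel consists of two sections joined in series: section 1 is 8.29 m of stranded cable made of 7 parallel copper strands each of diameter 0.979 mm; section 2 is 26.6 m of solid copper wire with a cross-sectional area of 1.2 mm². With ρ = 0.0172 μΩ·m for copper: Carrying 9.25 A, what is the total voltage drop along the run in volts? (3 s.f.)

ρ = 0.0172 μΩ·m = 1.72×10^-8 Ω·m
Section 1: A_strand = π(4.8950e-04)² = 7.528e-07 m²; R₁ = ρL/(N·A_s) = (1.72×10^-8)(8.29)/(7×7.528e-07) = 0.02706 Ω
Section 2: A = 1.2 mm² = 1.200e-06 m²
R₂ = (1.72×10^-8)(26.6)/(1.200e-06) = 0.3813 Ω
R = R₁ + R₂ = 0.4083 Ω
V = IR = 9.25 × 0.4083 = 3.78 V

3.78 V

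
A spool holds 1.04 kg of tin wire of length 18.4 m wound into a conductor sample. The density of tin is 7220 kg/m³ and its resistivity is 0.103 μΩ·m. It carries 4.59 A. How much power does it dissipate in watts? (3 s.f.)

5.10 W

ρ = 0.103 μΩ·m = 1.03×10^-7 Ω·m
A = m/(density·L) = 1.04/(7220×18.4) = 7.8285e-06 m²
R = ρL/A = (1.03×10^-7)(18.4)/(7.8285e-06) = 0.2421 Ω
P = I²R = (4.59)² × 0.2421 = 5.10 W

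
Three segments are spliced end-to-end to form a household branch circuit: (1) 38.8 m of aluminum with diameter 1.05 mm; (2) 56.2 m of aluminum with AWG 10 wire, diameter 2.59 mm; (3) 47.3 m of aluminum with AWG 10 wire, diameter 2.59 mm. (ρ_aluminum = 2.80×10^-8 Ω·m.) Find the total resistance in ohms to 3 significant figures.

Seg 1: A = π(d/2)² = π(5.2500e-04 m)² = 8.659e-07 m²
R_1 = (2.80×10^-8)(38.8)/(8.659e-07) = 1.255 Ω
Seg 2: A = π(2.59/2 mm)² = π(1.2950e-03 m)² = 5.269e-06 m²
R_2 = (2.80×10^-8)(56.2)/(5.269e-06) = 0.2987 Ω
Seg 3: A = π(2.59/2 mm)² = π(1.2950e-03 m)² = 5.269e-06 m²
R_3 = (2.80×10^-8)(47.3)/(5.269e-06) = 0.2514 Ω
R_total = R_1 + R_2 + R_3 = 1.80 Ω

1.80 Ω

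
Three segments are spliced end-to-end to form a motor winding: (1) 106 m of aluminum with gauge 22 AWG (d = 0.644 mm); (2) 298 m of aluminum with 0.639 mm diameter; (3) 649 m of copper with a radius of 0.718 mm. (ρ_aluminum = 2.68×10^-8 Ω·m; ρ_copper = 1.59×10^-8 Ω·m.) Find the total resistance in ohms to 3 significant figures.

Seg 1: A = π(0.644/2 mm)² = π(3.2200e-04 m)² = 3.257e-07 m²
R_1 = (2.68×10^-8)(106)/(3.257e-07) = 8.721 Ω
Seg 2: A = π(d/2)² = π(3.1950e-04 m)² = 3.207e-07 m²
R_2 = (2.68×10^-8)(298)/(3.207e-07) = 24.9 Ω
Seg 3: A = πr² = π(7.1800e-04 m)² = 1.620e-06 m²
R_3 = (1.59×10^-8)(649)/(1.620e-06) = 6.372 Ω
R_total = R_1 + R_2 + R_3 = 40.0 Ω

40.0 Ω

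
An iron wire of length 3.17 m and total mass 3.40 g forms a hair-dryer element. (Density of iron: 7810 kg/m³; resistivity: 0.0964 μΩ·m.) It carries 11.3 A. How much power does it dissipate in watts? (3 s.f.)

284 W

ρ = 0.0964 μΩ·m = 9.64×10^-8 Ω·m
A = m/(density·L) = 0.0034/(7810×3.17) = 1.3733e-07 m²
R = ρL/A = (9.64×10^-8)(3.17)/(1.3733e-07) = 2.225 Ω
P = I²R = (11.3)² × 2.225 = 284 W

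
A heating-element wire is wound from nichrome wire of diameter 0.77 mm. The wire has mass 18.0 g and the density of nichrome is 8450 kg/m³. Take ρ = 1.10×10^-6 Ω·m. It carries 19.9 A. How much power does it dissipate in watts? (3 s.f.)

A = π(d/2)² = π(3.8500e-04 m)² = 4.6566e-07 m²
L = m/(density·A) = 0.018/(8450×4.6566e-07) = 4.575 m
R = ρL/A = (1.10×10^-6)(4.575)/(4.6566e-07) = 10.81 Ω
P = I²R = (19.9)² × 10.81 = 4280 W

4280 W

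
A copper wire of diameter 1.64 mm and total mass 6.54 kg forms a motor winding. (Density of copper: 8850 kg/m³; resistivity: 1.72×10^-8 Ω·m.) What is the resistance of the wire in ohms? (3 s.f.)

A = π(d/2)² = π(8.2000e-04 m)² = 2.1124e-06 m²
L = m/(density·A) = 6.54/(8850×2.1124e-06) = 349.8 m
R = ρL/A = (1.72×10^-8)(349.8)/(2.1124e-06) = 2.85 Ω

2.85 Ω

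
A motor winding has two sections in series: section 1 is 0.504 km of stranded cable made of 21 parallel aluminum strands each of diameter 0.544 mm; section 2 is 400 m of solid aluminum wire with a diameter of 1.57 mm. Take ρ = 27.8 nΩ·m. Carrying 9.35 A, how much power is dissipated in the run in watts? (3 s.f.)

ρ = 27.8 nΩ·m = 2.78×10^-8 Ω·m
Section 1: A_strand = π(2.7200e-04)² = 2.324e-07 m²; R₁ = ρL/(N·A_s) = (2.78×10^-8)(504)/(21×2.324e-07) = 2.871 Ω
Section 2: A = π(d/2)² = π(7.8500e-04 m)² = 1.936e-06 m²
R₂ = (2.78×10^-8)(400)/(1.936e-06) = 5.744 Ω
R = R₁ + R₂ = 8.615 Ω
P = I²R = (9.35)² × 8.615 = 753 W

753 W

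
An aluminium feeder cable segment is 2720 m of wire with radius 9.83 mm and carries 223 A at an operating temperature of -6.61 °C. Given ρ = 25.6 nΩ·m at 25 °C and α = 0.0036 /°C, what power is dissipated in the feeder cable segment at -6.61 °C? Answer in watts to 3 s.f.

10100 W

ρ = 25.6 nΩ·m = 2.56×10^-8 Ω·m
A = πr² = π(9.8300e-03 m)² = 3.036e-04 m²
R₍25₎ = ρL/A = (2.56×10^-8)(2720)/(3.036e-04) = 0.2294 Ω
R₍-6.61₎ = R₍25₎(1 + αΔT) = 0.2294 × (1 + 0.0036×-31.6) = 0.2033 Ω
P = I²R = (223)² × 0.2033 = 10100 W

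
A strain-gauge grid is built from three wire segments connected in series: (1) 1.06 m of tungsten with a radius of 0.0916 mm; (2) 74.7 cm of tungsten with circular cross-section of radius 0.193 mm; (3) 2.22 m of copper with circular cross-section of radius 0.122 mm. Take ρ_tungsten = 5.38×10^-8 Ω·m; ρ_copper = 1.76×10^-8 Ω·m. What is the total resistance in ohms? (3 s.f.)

3.34 Ω

Seg 1: A = πr² = π(9.1600e-05 m)² = 2.636e-08 m²
R_1 = (5.38×10^-8)(1.06)/(2.636e-08) = 2.163 Ω
Seg 2: A = πr² = π(1.9300e-04 m)² = 1.170e-07 m²
R_2 = (5.38×10^-8)(0.747)/(1.170e-07) = 0.3434 Ω
Seg 3: A = πr² = π(1.2200e-04 m)² = 4.676e-08 m²
R_3 = (1.76×10^-8)(2.22)/(4.676e-08) = 0.8356 Ω
R_total = R_1 + R_2 + R_3 = 3.34 Ω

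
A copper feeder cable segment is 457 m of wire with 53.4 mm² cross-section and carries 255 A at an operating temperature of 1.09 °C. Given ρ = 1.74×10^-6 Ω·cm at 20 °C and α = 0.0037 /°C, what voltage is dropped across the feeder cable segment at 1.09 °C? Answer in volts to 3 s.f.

35.3 V

ρ = 1.74×10^-6 Ω·cm = 1.74×10^-8 Ω·m
A = 53.4 mm² = 5.340e-05 m²
R₍20₎ = ρL/A = (1.74×10^-8)(457)/(5.340e-05) = 0.1489 Ω
R₍1.09₎ = R₍20₎(1 + αΔT) = 0.1489 × (1 + 0.0037×-18.9) = 0.1385 Ω
V = IR = 255 × 0.1385 = 35.3 V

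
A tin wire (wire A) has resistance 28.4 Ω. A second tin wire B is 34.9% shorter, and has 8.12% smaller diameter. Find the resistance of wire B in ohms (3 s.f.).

21.9 Ω

R ∝ L/d², so R_B/R_A = (1 − 34.9/100) × (1 − 8.12/100)⁻²
= 0.651 × 1.185 = 0.7712
R_B = 0.7712 × 28.4 = 21.9 Ω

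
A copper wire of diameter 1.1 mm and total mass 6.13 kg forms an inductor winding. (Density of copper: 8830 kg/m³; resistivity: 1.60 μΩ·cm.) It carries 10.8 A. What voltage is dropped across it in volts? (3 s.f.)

ρ = 1.60 μΩ·cm = 1.60×10^-8 Ω·m
A = π(d/2)² = π(5.5000e-04 m)² = 9.5033e-07 m²
L = m/(density·A) = 6.13/(8830×9.5033e-07) = 730.5 m
R = ρL/A = (1.60×10^-8)(730.5)/(9.5033e-07) = 12.3 Ω
V = IR = 10.8 × 12.3 = 133 V

133 V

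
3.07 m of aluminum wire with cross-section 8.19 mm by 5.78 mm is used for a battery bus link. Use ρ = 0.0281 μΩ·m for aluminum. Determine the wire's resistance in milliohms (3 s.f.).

1.82 mΩ

ρ = 0.0281 μΩ·m = 2.81×10^-8 Ω·m
A = 8.19 × 5.78 mm² = 47.3 mm² = 4.734e-05 m²
R = ρL/A = (2.81×10^-8)(3.07 m)/(4.734e-05 m²) = 1.82 mΩ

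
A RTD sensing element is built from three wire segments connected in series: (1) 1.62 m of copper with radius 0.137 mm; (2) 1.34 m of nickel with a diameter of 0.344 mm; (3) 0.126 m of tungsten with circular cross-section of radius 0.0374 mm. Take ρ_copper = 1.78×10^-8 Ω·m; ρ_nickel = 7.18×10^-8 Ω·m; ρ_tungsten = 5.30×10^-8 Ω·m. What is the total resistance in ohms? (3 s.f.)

3.04 Ω

Seg 1: A = πr² = π(1.3700e-04 m)² = 5.896e-08 m²
R_1 = (1.78×10^-8)(1.62)/(5.896e-08) = 0.489 Ω
Seg 2: A = π(d/2)² = π(1.7200e-04 m)² = 9.294e-08 m²
R_2 = (7.18×10^-8)(1.34)/(9.294e-08) = 1.035 Ω
Seg 3: A = πr² = π(3.7400e-05 m)² = 4.394e-09 m²
R_3 = (5.30×10^-8)(0.126)/(4.394e-09) = 1.52 Ω
R_total = R_1 + R_2 + R_3 = 3.04 Ω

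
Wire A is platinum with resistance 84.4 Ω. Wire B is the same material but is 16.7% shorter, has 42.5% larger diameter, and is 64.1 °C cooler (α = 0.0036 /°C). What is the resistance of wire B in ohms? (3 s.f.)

26.6 Ω

R ∝ ρL/d² with ρ ∝ (1+αΔT), so R_B/R_A = (1 − 16.7/100) × (1 + 42.5/100)⁻² × (1 − 0.0036×64.1)
= 0.833 × 0.4925 × 0.7692 = 0.3156
R_B = 0.3156 × 84.4 = 26.6 Ω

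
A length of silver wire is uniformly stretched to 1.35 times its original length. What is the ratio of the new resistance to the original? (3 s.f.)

Volume constant ⇒ A' = A/k with k = 1.35. R' = ρ(kL)/(A/k) = k²R.
Factor = 1.82

1.82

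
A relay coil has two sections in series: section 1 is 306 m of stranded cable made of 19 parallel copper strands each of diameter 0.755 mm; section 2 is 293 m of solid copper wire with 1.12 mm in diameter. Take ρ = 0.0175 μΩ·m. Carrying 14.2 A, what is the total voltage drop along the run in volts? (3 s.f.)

ρ = 0.0175 μΩ·m = 1.75×10^-8 Ω·m
Section 1: A_strand = π(3.7750e-04)² = 4.477e-07 m²; R₁ = ρL/(N·A_s) = (1.75×10^-8)(306)/(19×4.477e-07) = 0.6295 Ω
Section 2: A = π(d/2)² = π(5.6000e-04 m)² = 9.852e-07 m²
R₂ = (1.75×10^-8)(293)/(9.852e-07) = 5.205 Ω
R = R₁ + R₂ = 5.834 Ω
V = IR = 14.2 × 5.834 = 82.8 V

82.8 V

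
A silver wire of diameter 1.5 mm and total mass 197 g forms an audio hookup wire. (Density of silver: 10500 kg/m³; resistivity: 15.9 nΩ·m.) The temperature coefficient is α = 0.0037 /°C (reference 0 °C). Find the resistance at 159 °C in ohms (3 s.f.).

0.152 Ω

ρ = 15.9 nΩ·m = 1.59×10^-8 Ω·m
A = π(d/2)² = π(7.5000e-04 m)² = 1.7671e-06 m²
L = m/(density·A) = 0.197/(10500×1.7671e-06) = 10.62 m
R = ρL/A = (1.59×10^-8)(10.62)/(1.7671e-06) = 0.09553 Ω
R(159 °C) = 0.09553 × (1 + 0.0037×159) = 0.152 Ω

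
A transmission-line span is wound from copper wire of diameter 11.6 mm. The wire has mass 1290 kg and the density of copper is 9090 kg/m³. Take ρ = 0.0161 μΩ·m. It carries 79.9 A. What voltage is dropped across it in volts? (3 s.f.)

ρ = 0.0161 μΩ·m = 1.61×10^-8 Ω·m
A = π(d/2)² = π(5.8000e-03 m)² = 1.0568e-04 m²
L = m/(density·A) = 1290/(9090×1.0568e-04) = 1343 m
R = ρL/A = (1.61×10^-8)(1343)/(1.0568e-04) = 0.2046 Ω
V = IR = 79.9 × 0.2046 = 16.3 V

16.3 V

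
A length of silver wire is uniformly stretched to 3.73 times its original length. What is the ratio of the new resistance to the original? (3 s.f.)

Volume constant ⇒ A' = A/k with k = 3.73. R' = ρ(kL)/(A/k) = k²R.
Factor = 13.9

13.9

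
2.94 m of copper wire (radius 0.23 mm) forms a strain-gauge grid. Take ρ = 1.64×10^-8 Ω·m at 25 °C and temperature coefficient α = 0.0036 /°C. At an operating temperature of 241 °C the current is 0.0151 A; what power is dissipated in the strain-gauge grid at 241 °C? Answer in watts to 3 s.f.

A = πr² = π(2.3000e-04 m)² = 1.662e-07 m²
R₍25₎ = ρL/A = (1.64×10^-8)(2.94)/(1.662e-07) = 0.2901 Ω
R₍241₎ = R₍25₎(1 + αΔT) = 0.2901 × (1 + 0.0036×216) = 0.5157 Ω
P = I²R = (0.0151)² × 0.5157 = 1.18×10^-4 W

1.18×10^-4 W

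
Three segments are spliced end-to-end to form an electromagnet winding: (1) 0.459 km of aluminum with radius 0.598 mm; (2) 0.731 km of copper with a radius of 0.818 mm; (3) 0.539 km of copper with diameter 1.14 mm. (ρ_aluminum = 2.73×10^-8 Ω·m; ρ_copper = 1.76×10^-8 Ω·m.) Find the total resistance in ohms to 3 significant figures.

Seg 1: A = πr² = π(5.9800e-04 m)² = 1.123e-06 m²
R_1 = (2.73×10^-8)(459)/(1.123e-06) = 11.15 Ω
Seg 2: A = πr² = π(8.1800e-04 m)² = 2.102e-06 m²
R_2 = (1.76×10^-8)(731)/(2.102e-06) = 6.12 Ω
Seg 3: A = π(d/2)² = π(5.7000e-04 m)² = 1.021e-06 m²
R_3 = (1.76×10^-8)(539)/(1.021e-06) = 9.294 Ω
R_total = R_1 + R_2 + R_3 = 26.6 Ω

26.6 Ω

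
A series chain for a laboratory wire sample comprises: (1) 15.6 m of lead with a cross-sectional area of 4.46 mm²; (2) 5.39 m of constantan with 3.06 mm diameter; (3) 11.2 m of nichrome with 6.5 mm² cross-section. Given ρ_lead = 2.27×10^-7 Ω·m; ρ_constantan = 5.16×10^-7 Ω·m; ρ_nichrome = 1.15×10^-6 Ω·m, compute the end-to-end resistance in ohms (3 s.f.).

3.15 Ω

Seg 1: A = 4.46 mm² = 4.460e-06 m²
R_1 = (2.27×10^-7)(15.6)/(4.460e-06) = 0.794 Ω
Seg 2: A = π(d/2)² = π(1.5300e-03 m)² = 7.354e-06 m²
R_2 = (5.16×10^-7)(5.39)/(7.354e-06) = 0.3782 Ω
Seg 3: A = 6.5 mm² = 6.500e-06 m²
R_3 = (1.15×10^-6)(11.2)/(6.500e-06) = 1.982 Ω
R_total = R_1 + R_2 + R_3 = 3.15 Ω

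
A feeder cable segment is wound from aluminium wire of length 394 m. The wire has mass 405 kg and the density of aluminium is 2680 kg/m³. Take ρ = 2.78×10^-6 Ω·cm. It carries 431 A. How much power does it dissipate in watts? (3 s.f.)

5300 W

ρ = 2.78×10^-6 Ω·cm = 2.78×10^-8 Ω·m
A = m/(density·L) = 405/(2680×394) = 3.8355e-04 m²
R = ρL/A = (2.78×10^-8)(394)/(3.8355e-04) = 0.02856 Ω
P = I²R = (431)² × 0.02856 = 5300 W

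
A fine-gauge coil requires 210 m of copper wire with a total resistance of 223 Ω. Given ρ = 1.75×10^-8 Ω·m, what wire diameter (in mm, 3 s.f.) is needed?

0.145 mm

A = ρL/R = (1.75×10^-8)(210)/(223) = 1.648e-08 m²
d = 2√(A/π) = 1.449e-04 m = 0.145 mm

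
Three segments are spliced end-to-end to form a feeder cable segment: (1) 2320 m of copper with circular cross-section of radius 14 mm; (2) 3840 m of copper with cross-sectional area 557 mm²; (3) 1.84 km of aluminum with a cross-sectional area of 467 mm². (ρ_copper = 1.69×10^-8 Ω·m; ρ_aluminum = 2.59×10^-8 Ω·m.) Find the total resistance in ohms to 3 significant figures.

0.282 Ω

Seg 1: A = πr² = π(1.4000e-02 m)² = 6.158e-04 m²
R_1 = (1.69×10^-8)(2320)/(6.158e-04) = 0.06367 Ω
Seg 2: A = 557 mm² = 5.570e-04 m²
R_2 = (1.69×10^-8)(3840)/(5.570e-04) = 0.1165 Ω
Seg 3: A = 467 mm² = 4.670e-04 m²
R_3 = (2.59×10^-8)(1840)/(4.670e-04) = 0.102 Ω
R_total = R_1 + R_2 + R_3 = 0.282 Ω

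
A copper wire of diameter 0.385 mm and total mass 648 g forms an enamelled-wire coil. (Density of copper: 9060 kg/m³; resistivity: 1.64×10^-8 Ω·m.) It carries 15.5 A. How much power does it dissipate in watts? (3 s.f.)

20800 W

A = π(d/2)² = π(1.9250e-04 m)² = 1.1642e-07 m²
L = m/(density·A) = 0.648/(9060×1.1642e-07) = 614.4 m
R = ρL/A = (1.64×10^-8)(614.4)/(1.1642e-07) = 86.55 Ω
P = I²R = (15.5)² × 86.55 = 20800 W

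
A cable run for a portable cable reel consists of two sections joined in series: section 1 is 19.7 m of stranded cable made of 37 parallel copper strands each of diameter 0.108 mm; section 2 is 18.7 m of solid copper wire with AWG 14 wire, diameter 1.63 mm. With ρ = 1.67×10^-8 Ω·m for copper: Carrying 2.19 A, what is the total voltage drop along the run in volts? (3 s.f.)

Section 1: A_strand = π(5.4000e-05)² = 9.161e-09 m²; R₁ = ρL/(N·A_s) = (1.67×10^-8)(19.7)/(37×9.161e-09) = 0.9706 Ω
Section 2: A = π(1.63/2 mm)² = π(8.1500e-04 m)² = 2.087e-06 m²
R₂ = (1.67×10^-8)(18.7)/(2.087e-06) = 0.1497 Ω
R = R₁ + R₂ = 1.12 Ω
V = IR = 2.19 × 1.12 = 2.45 V

2.45 V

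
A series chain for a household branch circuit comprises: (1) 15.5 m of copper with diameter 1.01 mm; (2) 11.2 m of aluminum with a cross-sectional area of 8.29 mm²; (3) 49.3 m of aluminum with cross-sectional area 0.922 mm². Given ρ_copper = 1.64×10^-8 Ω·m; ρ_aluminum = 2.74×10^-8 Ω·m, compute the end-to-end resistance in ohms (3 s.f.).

1.82 Ω

Seg 1: A = π(d/2)² = π(5.0500e-04 m)² = 8.012e-07 m²
R_1 = (1.64×10^-8)(15.5)/(8.012e-07) = 0.3173 Ω
Seg 2: A = 8.29 mm² = 8.290e-06 m²
R_2 = (2.74×10^-8)(11.2)/(8.290e-06) = 0.03702 Ω
Seg 3: A = 0.922 mm² = 9.220e-07 m²
R_3 = (2.74×10^-8)(49.3)/(9.220e-07) = 1.465 Ω
R_total = R_1 + R_2 + R_3 = 1.82 Ω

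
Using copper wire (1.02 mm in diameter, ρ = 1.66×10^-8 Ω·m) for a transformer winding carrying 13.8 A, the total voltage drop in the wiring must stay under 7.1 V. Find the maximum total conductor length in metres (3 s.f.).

25.3 m

A = π(d/2)² = π(5.1000e-04 m)² = 8.171e-07 m²
L_max = V_max·A/(1·ρI) = (7.1)(8.171e-07)/(1.66×10^-8×13.8) = 25.3 m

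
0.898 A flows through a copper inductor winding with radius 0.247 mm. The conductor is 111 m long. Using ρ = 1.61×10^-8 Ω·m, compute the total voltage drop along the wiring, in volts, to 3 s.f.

8.37 V

A = πr² = π(2.4700e-04 m)² = 1.917e-07 m²
R = ρL/A = (1.61×10^-8)(111)/(1.917e-07) = 9.324 Ω
V = IR = 0.898 × 9.324 = 8.37 V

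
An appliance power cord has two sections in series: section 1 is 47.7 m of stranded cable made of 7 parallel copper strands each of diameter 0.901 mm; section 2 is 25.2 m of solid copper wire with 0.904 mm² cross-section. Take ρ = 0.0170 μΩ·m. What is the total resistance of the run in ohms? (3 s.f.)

0.656 Ω

ρ = 0.0170 μΩ·m = 1.70×10^-8 Ω·m
Section 1: A_strand = π(4.5050e-04)² = 6.376e-07 m²; R₁ = ρL/(N·A_s) = (1.70×10^-8)(47.7)/(7×6.376e-07) = 0.1817 Ω
Section 2: A = 0.904 mm² = 9.040e-07 m²
R₂ = (1.70×10^-8)(25.2)/(9.040e-07) = 0.4739 Ω
R = R₁ + R₂ = 0.656 Ω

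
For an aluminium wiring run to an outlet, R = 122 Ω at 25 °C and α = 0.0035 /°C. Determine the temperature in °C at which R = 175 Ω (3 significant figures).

R = R₀(1 + α(T − T₀)) ⇒ T = T₀ + (R/R₀ − 1)/α
T = 25 + (175/122 − 1)/0.0035 = 25 + (0.4344)/0.0035 = 149 °C

149 °C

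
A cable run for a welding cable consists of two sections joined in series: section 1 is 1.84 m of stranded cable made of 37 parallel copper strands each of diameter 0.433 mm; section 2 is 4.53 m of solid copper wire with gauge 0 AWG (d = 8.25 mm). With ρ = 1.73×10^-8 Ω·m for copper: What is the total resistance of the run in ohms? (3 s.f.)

0.00731 Ω

Section 1: A_strand = π(2.1650e-04)² = 1.473e-07 m²; R₁ = ρL/(N·A_s) = (1.73×10^-8)(1.84)/(37×1.473e-07) = 0.005842 Ω
Section 2: A = π(8.25/2 mm)² = π(4.1250e-03 m)² = 5.346e-05 m²
R₂ = (1.73×10^-8)(4.53)/(5.346e-05) = 0.001466 Ω
R = R₁ + R₂ = 0.00731 Ω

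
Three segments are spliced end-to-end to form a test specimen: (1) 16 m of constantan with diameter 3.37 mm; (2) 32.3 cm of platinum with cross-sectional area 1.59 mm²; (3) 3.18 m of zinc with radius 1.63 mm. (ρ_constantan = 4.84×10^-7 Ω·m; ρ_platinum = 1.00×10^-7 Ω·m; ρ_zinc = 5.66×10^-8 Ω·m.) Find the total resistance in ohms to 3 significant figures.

0.910 Ω

Seg 1: A = π(d/2)² = π(1.6850e-03 m)² = 8.920e-06 m²
R_1 = (4.84×10^-7)(16)/(8.920e-06) = 0.8682 Ω
Seg 2: A = 1.59 mm² = 1.590e-06 m²
R_2 = (1.00×10^-7)(0.323)/(1.590e-06) = 0.02031 Ω
Seg 3: A = πr² = π(1.6300e-03 m)² = 8.347e-06 m²
R_3 = (5.66×10^-8)(3.18)/(8.347e-06) = 0.02156 Ω
R_total = R_1 + R_2 + R_3 = 0.910 Ω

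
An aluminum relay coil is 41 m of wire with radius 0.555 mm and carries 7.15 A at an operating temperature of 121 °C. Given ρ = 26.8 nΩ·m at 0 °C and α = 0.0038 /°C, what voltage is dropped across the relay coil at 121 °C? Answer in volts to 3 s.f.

ρ = 26.8 nΩ·m = 2.68×10^-8 Ω·m
A = πr² = π(5.5500e-04 m)² = 9.677e-07 m²
R₍0₎ = ρL/A = (2.68×10^-8)(41)/(9.677e-07) = 1.135 Ω
R₍121₎ = R₍0₎(1 + αΔT) = 1.135 × (1 + 0.0038×121) = 1.658 Ω
V = IR = 7.15 × 1.658 = 11.9 V

11.9 V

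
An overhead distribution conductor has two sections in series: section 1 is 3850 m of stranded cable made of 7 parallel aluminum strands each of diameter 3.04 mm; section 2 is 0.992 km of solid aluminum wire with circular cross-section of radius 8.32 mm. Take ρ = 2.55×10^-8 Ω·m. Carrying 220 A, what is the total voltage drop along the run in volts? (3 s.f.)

451 V

Section 1: A_strand = π(1.5200e-03)² = 7.258e-06 m²; R₁ = ρL/(N·A_s) = (2.55×10^-8)(3850)/(7×7.258e-06) = 1.932 Ω
Section 2: A = πr² = π(8.3200e-03 m)² = 2.175e-04 m²
R₂ = (2.55×10^-8)(992)/(2.175e-04) = 0.1163 Ω
R = R₁ + R₂ = 2.049 Ω
V = IR = 220 × 2.049 = 451 V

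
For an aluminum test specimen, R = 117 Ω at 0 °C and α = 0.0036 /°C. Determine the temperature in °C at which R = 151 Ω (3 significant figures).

80.7 °C

R = R₀(1 + α(T − T₀)) ⇒ T = T₀ + (R/R₀ − 1)/α
T = 0 + (151/117 − 1)/0.0036 = 0 + (0.2906)/0.0036 = 80.7 °C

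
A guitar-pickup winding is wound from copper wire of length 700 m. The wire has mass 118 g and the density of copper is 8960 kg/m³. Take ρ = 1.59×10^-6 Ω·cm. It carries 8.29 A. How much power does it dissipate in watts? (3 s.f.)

40700 W

ρ = 1.59×10^-6 Ω·cm = 1.59×10^-8 Ω·m
A = m/(density·L) = 0.118/(8960×700) = 1.8814e-08 m²
R = ρL/A = (1.59×10^-8)(700)/(1.8814e-08) = 591.6 Ω
P = I²R = (8.29)² × 591.6 = 40700 W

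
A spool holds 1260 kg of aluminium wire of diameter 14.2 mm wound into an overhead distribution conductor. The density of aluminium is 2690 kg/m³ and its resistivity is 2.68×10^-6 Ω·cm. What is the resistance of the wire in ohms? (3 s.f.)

0.501 Ω

ρ = 2.68×10^-6 Ω·cm = 2.68×10^-8 Ω·m
A = π(d/2)² = π(7.1000e-03 m)² = 1.5837e-04 m²
L = m/(density·A) = 1260/(2690×1.5837e-04) = 2958 m
R = ρL/A = (2.68×10^-8)(2958)/(1.5837e-04) = 0.501 Ω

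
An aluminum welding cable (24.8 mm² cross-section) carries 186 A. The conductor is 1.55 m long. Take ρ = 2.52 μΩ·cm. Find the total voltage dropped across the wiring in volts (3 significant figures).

0.293 V

ρ = 2.52 μΩ·cm = 2.52×10^-8 Ω·m
A = 24.8 mm² = 2.480e-05 m²
R = ρL/A = (2.52×10^-8)(1.55)/(2.480e-05) = 0.001575 Ω
V = IR = 186 × 0.001575 = 0.293 V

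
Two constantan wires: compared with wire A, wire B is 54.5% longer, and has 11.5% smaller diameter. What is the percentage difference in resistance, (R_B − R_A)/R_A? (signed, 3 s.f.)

R ∝ L/d², so R_B/R_A = (1 + 54.5/100) × (1 − 11.5/100)⁻²
= 1.545 × 1.277 = 1.973
(R_B − R_A)/R_A = 1.973 − 1 = 97.3%

97.3%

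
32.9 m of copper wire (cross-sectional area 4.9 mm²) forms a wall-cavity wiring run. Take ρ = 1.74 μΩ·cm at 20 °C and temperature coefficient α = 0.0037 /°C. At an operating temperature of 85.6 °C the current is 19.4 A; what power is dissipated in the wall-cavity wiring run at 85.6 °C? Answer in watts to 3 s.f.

ρ = 1.74 μΩ·cm = 1.74×10^-8 Ω·m
A = 4.9 mm² = 4.900e-06 m²
R₍20₎ = ρL/A = (1.74×10^-8)(32.9)/(4.900e-06) = 0.1168 Ω
R₍85.6₎ = R₍20₎(1 + αΔT) = 0.1168 × (1 + 0.0037×65.6) = 0.1452 Ω
P = I²R = (19.4)² × 0.1452 = 54.6 W

54.6 W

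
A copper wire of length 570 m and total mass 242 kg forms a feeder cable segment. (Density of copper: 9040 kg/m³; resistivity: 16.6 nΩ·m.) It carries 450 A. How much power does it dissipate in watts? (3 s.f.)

40800 W

ρ = 16.6 nΩ·m = 1.66×10^-8 Ω·m
A = m/(density·L) = 242/(9040×570) = 4.6965e-05 m²
R = ρL/A = (1.66×10^-8)(570)/(4.6965e-05) = 0.2015 Ω
P = I²R = (450)² × 0.2015 = 40800 W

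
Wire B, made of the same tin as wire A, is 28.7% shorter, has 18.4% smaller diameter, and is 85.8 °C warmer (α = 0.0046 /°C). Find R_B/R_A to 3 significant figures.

1.49

R ∝ ρL/d² with ρ ∝ (1+αΔT), so R_B/R_A = (1 − 28.7/100) × (1 − 18.4/100)⁻² × (1 + 0.0046×85.8)
= 0.713 × 1.502 × 1.395 = 1.49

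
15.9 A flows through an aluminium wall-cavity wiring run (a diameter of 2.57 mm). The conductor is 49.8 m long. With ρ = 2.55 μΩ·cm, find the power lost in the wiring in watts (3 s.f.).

61.9 W

ρ = 2.55 μΩ·cm = 2.55×10^-8 Ω·m
A = π(d/2)² = π(1.2850e-03 m)² = 5.187e-06 m²
R = ρL/A = (2.55×10^-8)(49.8)/(5.187e-06) = 0.2448 Ω
P = I²R = (15.9)² × 0.2448 = 61.9 W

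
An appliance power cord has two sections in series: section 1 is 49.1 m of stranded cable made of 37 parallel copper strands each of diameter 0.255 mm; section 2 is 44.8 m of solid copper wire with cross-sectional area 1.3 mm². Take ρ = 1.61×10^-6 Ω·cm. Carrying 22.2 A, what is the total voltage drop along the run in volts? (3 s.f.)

ρ = 1.61×10^-6 Ω·cm = 1.61×10^-8 Ω·m
Section 1: A_strand = π(1.2750e-04)² = 5.107e-08 m²; R₁ = ρL/(N·A_s) = (1.61×10^-8)(49.1)/(37×5.107e-08) = 0.4183 Ω
Section 2: A = 1.3 mm² = 1.300e-06 m²
R₂ = (1.61×10^-8)(44.8)/(1.300e-06) = 0.5548 Ω
R = R₁ + R₂ = 0.9732 Ω
V = IR = 22.2 × 0.9732 = 21.6 V

21.6 V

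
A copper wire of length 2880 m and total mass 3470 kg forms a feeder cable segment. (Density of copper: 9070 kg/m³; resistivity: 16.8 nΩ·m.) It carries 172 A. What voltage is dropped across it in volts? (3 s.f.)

ρ = 16.8 nΩ·m = 1.68×10^-8 Ω·m
A = m/(density·L) = 3470/(9070×2880) = 1.3284e-04 m²
R = ρL/A = (1.68×10^-8)(2880)/(1.3284e-04) = 0.3642 Ω
V = IR = 172 × 0.3642 = 62.6 V

62.6 V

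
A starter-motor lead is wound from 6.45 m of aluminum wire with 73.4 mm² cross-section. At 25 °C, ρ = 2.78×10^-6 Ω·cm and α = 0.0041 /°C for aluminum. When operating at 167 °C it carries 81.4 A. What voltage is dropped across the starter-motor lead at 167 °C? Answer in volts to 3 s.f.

0.315 V

ρ = 2.78×10^-6 Ω·cm = 2.78×10^-8 Ω·m
A = 73.4 mm² = 7.340e-05 m²
R₍25₎ = ρL/A = (2.78×10^-8)(6.45)/(7.340e-05) = 0.002443 Ω
R₍167₎ = R₍25₎(1 + αΔT) = 0.002443 × (1 + 0.0041×142) = 0.003865 Ω
V = IR = 81.4 × 0.003865 = 0.315 V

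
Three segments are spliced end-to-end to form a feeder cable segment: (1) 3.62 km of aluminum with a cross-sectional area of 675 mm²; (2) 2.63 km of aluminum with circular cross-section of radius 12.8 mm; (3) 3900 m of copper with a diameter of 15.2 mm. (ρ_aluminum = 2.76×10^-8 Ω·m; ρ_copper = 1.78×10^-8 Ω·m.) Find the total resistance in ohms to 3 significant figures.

0.672 Ω

Seg 1: A = 675 mm² = 6.750e-04 m²
R_1 = (2.76×10^-8)(3620)/(6.750e-04) = 0.148 Ω
Seg 2: A = πr² = π(1.2800e-02 m)² = 5.147e-04 m²
R_2 = (2.76×10^-8)(2630)/(5.147e-04) = 0.141 Ω
Seg 3: A = π(d/2)² = π(7.6000e-03 m)² = 1.815e-04 m²
R_3 = (1.78×10^-8)(3900)/(1.815e-04) = 0.3826 Ω
R_total = R_1 + R_2 + R_3 = 0.672 Ω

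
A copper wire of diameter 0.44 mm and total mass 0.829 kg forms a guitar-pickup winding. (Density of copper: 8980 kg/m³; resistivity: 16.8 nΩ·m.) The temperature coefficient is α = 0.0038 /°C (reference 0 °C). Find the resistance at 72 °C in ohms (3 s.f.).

ρ = 16.8 nΩ·m = 1.68×10^-8 Ω·m
A = π(d/2)² = π(2.2000e-04 m)² = 1.5205e-07 m²
L = m/(density·A) = 0.829/(8980×1.5205e-07) = 607.1 m
R = ρL/A = (1.68×10^-8)(607.1)/(1.5205e-07) = 67.08 Ω
R(72 °C) = 67.08 × (1 + 0.0038×72) = 85.4 Ω

85.4 Ω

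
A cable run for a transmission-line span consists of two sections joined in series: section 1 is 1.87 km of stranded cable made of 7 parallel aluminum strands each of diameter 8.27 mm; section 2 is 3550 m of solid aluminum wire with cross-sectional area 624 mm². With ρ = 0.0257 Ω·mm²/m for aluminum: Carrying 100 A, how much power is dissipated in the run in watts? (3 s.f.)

ρ = 0.0257 Ω·mm²/m = 2.57×10^-8 Ω·m
Section 1: A_strand = π(4.1350e-03)² = 5.372e-05 m²; R₁ = ρL/(N·A_s) = (2.57×10^-8)(1870)/(7×5.372e-05) = 0.1278 Ω
Section 2: A = 624 mm² = 6.240e-04 m²
R₂ = (2.57×10^-8)(3550)/(6.240e-04) = 0.1462 Ω
R = R₁ + R₂ = 0.274 Ω
P = I²R = (100)² × 0.274 = 2740 W

2740 W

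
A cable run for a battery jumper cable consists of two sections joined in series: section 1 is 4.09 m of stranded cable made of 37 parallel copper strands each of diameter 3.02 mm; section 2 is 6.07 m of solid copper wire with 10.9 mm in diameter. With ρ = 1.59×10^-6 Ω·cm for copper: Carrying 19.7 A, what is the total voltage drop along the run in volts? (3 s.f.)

0.0252 V

ρ = 1.59×10^-6 Ω·cm = 1.59×10^-8 Ω·m
Section 1: A_strand = π(1.5100e-03)² = 7.163e-06 m²; R₁ = ρL/(N·A_s) = (1.59×10^-8)(4.09)/(37×7.163e-06) = 2.454×10^-4 Ω
Section 2: A = π(d/2)² = π(5.4500e-03 m)² = 9.331e-05 m²
R₂ = (1.59×10^-8)(6.07)/(9.331e-05) = 0.001034 Ω
R = R₁ + R₂ = 0.00128 Ω
V = IR = 19.7 × 0.00128 = 0.0252 V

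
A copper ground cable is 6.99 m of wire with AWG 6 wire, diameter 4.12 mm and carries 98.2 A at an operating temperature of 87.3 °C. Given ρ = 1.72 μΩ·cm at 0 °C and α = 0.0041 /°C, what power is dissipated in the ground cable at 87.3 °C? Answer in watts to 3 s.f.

ρ = 1.72 μΩ·cm = 1.72×10^-8 Ω·m
A = π(4.12/2 mm)² = π(2.0600e-03 m)² = 1.333e-05 m²
R₍0₎ = ρL/A = (1.72×10^-8)(6.99)/(1.333e-05) = 0.009018 Ω
R₍87.3₎ = R₍0₎(1 + αΔT) = 0.009018 × (1 + 0.0041×87.3) = 0.01225 Ω
P = I²R = (98.2)² × 0.01225 = 118 W

118 W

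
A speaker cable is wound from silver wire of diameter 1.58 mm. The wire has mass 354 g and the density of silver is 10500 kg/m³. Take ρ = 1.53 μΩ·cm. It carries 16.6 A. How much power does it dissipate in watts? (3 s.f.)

ρ = 1.53 μΩ·cm = 1.53×10^-8 Ω·m
A = π(d/2)² = π(7.9000e-04 m)² = 1.9607e-06 m²
L = m/(density·A) = 0.354/(10500×1.9607e-06) = 17.2 m
R = ρL/A = (1.53×10^-8)(17.2)/(1.9607e-06) = 0.1342 Ω
P = I²R = (16.6)² × 0.1342 = 37.0 W

37.0 W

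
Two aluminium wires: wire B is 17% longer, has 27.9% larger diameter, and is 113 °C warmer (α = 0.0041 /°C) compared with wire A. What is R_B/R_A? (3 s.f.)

R ∝ ρL/d² with ρ ∝ (1+αΔT), so R_B/R_A = (1 + 17/100) × (1 + 27.9/100)⁻² × (1 + 0.0041×113)
= 1.17 × 0.6113 × 1.463 = 1.05

1.05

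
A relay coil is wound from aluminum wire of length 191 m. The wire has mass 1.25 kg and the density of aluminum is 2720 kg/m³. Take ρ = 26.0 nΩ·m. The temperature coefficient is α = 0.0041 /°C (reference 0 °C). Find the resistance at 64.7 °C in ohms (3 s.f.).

ρ = 26.0 nΩ·m = 2.60×10^-8 Ω·m
A = m/(density·L) = 1.25/(2720×191) = 2.4061e-06 m²
R = ρL/A = (2.60×10^-8)(191)/(2.4061e-06) = 2.064 Ω
R(64.7 °C) = 2.064 × (1 + 0.0041×64.7) = 2.61 Ω

2.61 Ω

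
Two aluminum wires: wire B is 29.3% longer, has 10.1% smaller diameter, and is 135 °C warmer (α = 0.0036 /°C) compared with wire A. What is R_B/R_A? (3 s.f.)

R ∝ ρL/d² with ρ ∝ (1+αΔT), so R_B/R_A = (1 + 29.3/100) × (1 − 10.1/100)⁻² × (1 + 0.0036×135)
= 1.293 × 1.237 × 1.486 = 2.38

2.38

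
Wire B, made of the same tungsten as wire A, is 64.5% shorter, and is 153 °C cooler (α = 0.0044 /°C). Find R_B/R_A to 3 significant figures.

R ∝ ρL/d² with ρ ∝ (1+αΔT), so R_B/R_A = (1 − 64.5/100) × (1 − 0.0044×153)
= 0.355 × 0.3268 = 0.116

0.116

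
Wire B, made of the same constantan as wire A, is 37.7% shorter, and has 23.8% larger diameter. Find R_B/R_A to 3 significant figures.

R ∝ L/d², so R_B/R_A = (1 − 37.7/100) × (1 + 23.8/100)⁻²
= 0.623 × 0.6525 = 0.406

0.406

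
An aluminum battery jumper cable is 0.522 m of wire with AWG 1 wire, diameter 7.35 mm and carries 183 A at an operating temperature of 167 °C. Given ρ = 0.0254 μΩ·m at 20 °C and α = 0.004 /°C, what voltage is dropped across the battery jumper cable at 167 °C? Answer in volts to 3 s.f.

ρ = 0.0254 μΩ·m = 2.54×10^-8 Ω·m
A = π(7.35/2 mm)² = π(3.6750e-03 m)² = 4.243e-05 m²
R₍20₎ = ρL/A = (2.54×10^-8)(0.522)/(4.243e-05) = 3.125×10^-4 Ω
R₍167₎ = R₍20₎(1 + αΔT) = 3.125×10^-4 × (1 + 0.004×147) = 4.962×10^-4 Ω
V = IR = 183 × 4.962×10^-4 = 0.0908 V

0.0908 V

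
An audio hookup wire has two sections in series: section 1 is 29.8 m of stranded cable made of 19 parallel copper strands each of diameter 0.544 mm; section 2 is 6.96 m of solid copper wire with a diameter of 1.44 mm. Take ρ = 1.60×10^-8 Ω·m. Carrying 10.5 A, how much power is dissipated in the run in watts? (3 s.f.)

19.4 W

Section 1: A_strand = π(2.7200e-04)² = 2.324e-07 m²; R₁ = ρL/(N·A_s) = (1.60×10^-8)(29.8)/(19×2.324e-07) = 0.108 Ω
Section 2: A = π(d/2)² = π(7.2000e-04 m)² = 1.629e-06 m²
R₂ = (1.60×10^-8)(6.96)/(1.629e-06) = 0.06838 Ω
R = R₁ + R₂ = 0.1763 Ω
P = I²R = (10.5)² × 0.1763 = 19.4 W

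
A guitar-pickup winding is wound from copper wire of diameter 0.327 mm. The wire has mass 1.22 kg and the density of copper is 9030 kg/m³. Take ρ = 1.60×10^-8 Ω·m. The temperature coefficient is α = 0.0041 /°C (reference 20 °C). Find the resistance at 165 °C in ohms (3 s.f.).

489 Ω

A = π(d/2)² = π(1.6350e-04 m)² = 8.3982e-08 m²
L = m/(density·A) = 1.22/(9030×8.3982e-08) = 1609 m
R = ρL/A = (1.60×10^-8)(1609)/(8.3982e-08) = 306.5 Ω
R(165 °C) = 306.5 × (1 + 0.0041×145) = 489 Ω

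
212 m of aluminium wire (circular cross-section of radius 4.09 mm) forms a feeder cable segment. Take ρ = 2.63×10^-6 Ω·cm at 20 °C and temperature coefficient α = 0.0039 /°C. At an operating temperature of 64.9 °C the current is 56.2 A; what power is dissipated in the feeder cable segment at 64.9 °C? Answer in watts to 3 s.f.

394 W

ρ = 2.63×10^-6 Ω·cm = 2.63×10^-8 Ω·m
A = πr² = π(4.0900e-03 m)² = 5.255e-05 m²
R₍20₎ = ρL/A = (2.63×10^-8)(212)/(5.255e-05) = 0.1061 Ω
R₍64.9₎ = R₍20₎(1 + αΔT) = 0.1061 × (1 + 0.0039×44.9) = 0.1247 Ω
P = I²R = (56.2)² × 0.1247 = 394 W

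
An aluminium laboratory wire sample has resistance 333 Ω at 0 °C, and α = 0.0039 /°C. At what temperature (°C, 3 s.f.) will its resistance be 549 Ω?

R = R₀(1 + α(T − T₀)) ⇒ T = T₀ + (R/R₀ − 1)/α
T = 0 + (549/333 − 1)/0.0039 = 0 + (0.6486)/0.0039 = 166 °C

166 °C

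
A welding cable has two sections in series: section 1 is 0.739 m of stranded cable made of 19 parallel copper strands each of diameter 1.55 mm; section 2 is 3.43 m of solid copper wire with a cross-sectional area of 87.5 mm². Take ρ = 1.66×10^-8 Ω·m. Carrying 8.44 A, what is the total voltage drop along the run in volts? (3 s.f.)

Section 1: A_strand = π(7.7500e-04)² = 1.887e-06 m²; R₁ = ρL/(N·A_s) = (1.66×10^-8)(0.739)/(19×1.887e-06) = 3.422×10^-4 Ω
Section 2: A = 87.5 mm² = 8.750e-05 m²
R₂ = (1.66×10^-8)(3.43)/(8.750e-05) = 6.507×10^-4 Ω
R = R₁ + R₂ = 9.929×10^-4 Ω
V = IR = 8.44 × 9.929×10^-4 = 0.00838 V

0.00838 V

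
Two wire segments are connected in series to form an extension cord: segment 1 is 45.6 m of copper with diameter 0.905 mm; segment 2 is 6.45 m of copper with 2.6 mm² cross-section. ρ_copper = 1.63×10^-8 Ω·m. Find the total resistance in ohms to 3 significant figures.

1.20 Ω

Segment 1: A = π(d/2)² = π(4.5250e-04 m)² = 6.433e-07 m²
R₁ = ρL/A = (1.63×10^-8)(45.6)/(6.433e-07) = 1.155 Ω
Segment 2: A = 2.6 mm² = 2.600e-06 m²
R₂ = (1.63×10^-8)(6.45)/(2.600e-06) = 0.04044 Ω
R = R₁ + R₂ = 1.20 Ω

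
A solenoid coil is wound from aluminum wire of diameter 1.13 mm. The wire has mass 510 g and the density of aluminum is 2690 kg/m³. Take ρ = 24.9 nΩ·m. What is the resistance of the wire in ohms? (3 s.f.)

4.69 Ω

ρ = 24.9 nΩ·m = 2.49×10^-8 Ω·m
A = π(d/2)² = π(5.6500e-04 m)² = 1.0029e-06 m²
L = m/(density·A) = 0.51/(2690×1.0029e-06) = 189 m
R = ρL/A = (2.49×10^-8)(189)/(1.0029e-06) = 4.69 Ω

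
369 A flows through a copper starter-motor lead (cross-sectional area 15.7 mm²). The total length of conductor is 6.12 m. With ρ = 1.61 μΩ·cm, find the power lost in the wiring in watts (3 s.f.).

855 W

ρ = 1.61 μΩ·cm = 1.61×10^-8 Ω·m
A = 15.7 mm² = 1.570e-05 m²
R = ρL/A = (1.61×10^-8)(6.12)/(1.570e-05) = 0.006276 Ω
P = I²R = (369)² × 0.006276 = 855 W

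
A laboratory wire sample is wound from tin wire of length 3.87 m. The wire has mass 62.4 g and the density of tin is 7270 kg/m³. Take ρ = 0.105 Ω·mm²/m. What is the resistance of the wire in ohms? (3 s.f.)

ρ = 0.105 Ω·mm²/m = 1.05×10^-7 Ω·m
A = m/(density·L) = 0.0624/(7270×3.87) = 2.2179e-06 m²
R = ρL/A = (1.05×10^-7)(3.87)/(2.2179e-06) = 0.183 Ω

0.183 Ω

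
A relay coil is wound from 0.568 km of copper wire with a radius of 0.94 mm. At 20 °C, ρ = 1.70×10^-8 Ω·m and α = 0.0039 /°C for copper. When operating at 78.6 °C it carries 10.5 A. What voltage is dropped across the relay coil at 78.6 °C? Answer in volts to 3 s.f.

A = πr² = π(9.4000e-04 m)² = 2.776e-06 m²
R₍20₎ = ρL/A = (1.70×10^-8)(568)/(2.776e-06) = 3.478 Ω
R₍78.6₎ = R₍20₎(1 + αΔT) = 3.478 × (1 + 0.0039×58.6) = 4.273 Ω
V = IR = 10.5 × 4.273 = 44.9 V

44.9 V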